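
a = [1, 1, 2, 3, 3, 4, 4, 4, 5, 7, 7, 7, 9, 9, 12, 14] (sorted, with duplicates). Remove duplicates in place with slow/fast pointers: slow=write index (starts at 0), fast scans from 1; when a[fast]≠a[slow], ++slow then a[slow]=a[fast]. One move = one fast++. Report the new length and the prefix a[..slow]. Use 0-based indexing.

length 9; prefix = [1, 2, 3, 4, 5, 7, 9, 12, 14]

slow=0 fast=1: a[fast]=1=a[slow] dup, fast++
slow=0 fast=2: a[fast]=2≠a[slow]=1 write a[1]=2, slow++,fast++
slow=1 fast=3: a[fast]=3≠a[slow]=2 write a[2]=3, slow++,fast++
slow=2 fast=4: a[fast]=3=a[slow] dup, fast++
slow=2 fast=5: a[fast]=4≠a[slow]=3 write a[3]=4, slow++,fast++
slow=3 fast=6: a[fast]=4=a[slow] dup, fast++
slow=3 fast=7: a[fast]=4=a[slow] dup, fast++
slow=3 fast=8: a[fast]=5≠a[slow]=4 write a[4]=5, slow++,fast++
slow=4 fast=9: a[fast]=7≠a[slow]=5 write a[5]=7, slow++,fast++
slow=5 fast=10: a[fast]=7=a[slow] dup, fast++
slow=5 fast=11: a[fast]=7=a[slow] dup, fast++
slow=5 fast=12: a[fast]=9≠a[slow]=7 write a[6]=9, slow++,fast++
slow=6 fast=13: a[fast]=9=a[slow] dup, fast++
slow=6 fast=14: a[fast]=12≠a[slow]=9 write a[7]=12, slow++,fast++
slow=7 fast=15: a[fast]=14≠a[slow]=12 write a[8]=14, slow++,fast++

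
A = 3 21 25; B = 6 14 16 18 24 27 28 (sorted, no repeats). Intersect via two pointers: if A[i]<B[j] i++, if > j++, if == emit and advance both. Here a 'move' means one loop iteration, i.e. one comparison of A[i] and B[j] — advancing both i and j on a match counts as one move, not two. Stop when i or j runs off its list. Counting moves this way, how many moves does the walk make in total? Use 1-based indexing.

8 moves

[i=1,j=1] 3<6 → i++
[i=2,j=1] 21>6 → j++
[i=2,j=2] 21>14 → j++
[i=2,j=3] 21>16 → j++
[i=2,j=4] 21>18 → j++
[i=2,j=5] 21<24 → i++
[i=3,j=5] 25>24 → j++
[i=3,j=6] 25<27 → i++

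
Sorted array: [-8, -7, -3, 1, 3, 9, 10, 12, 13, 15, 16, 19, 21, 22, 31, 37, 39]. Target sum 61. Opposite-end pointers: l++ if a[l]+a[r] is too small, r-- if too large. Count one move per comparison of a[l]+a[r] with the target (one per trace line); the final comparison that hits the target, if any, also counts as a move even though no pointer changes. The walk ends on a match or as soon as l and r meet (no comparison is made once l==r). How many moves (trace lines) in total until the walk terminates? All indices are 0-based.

14 moves

l=0 r=16: -8+39=31 <61, l++
l=1 r=16: -7+39=32 <61, l++
l=2 r=16: -3+39=36 <61, l++
l=3 r=16: 1+39=40 <61, l++
l=4 r=16: 3+39=42 <61, l++
l=5 r=16: 9+39=48 <61, l++
l=6 r=16: 10+39=49 <61, l++
l=7 r=16: 12+39=51 <61, l++
l=8 r=16: 13+39=52 <61, l++
l=9 r=16: 15+39=54 <61, l++
l=10 r=16: 16+39=55 <61, l++
l=11 r=16: 19+39=58 <61, l++
l=12 r=16: 21+39=60 <61, l++
l=13 r=16: 22+39=61, found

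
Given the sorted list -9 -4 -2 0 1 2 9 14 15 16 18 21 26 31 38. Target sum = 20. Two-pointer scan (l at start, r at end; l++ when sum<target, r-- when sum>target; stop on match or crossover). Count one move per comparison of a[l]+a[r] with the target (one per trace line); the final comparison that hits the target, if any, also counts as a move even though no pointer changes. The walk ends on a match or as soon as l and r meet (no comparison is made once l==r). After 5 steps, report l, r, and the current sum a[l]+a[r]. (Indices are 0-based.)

l=0 r=14: -9+38=29 >20, r--
l=0 r=13: -9+31=22 >20, r--
l=0 r=12: -9+26=17 <20, l++
l=1 r=12: -4+26=22 >20, r--
l=1 r=11: -4+21=17 <20, l++

l=2, r=11, sum=19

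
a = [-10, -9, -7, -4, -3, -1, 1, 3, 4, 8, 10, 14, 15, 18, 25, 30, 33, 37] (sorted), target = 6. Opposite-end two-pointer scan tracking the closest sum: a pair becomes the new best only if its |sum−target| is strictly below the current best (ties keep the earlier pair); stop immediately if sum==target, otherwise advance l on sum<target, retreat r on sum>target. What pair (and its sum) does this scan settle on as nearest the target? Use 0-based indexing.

l=0 r=17: -10+37=27 d=21 *, r--
l=0 r=16: -10+33=23 d=17 *, r--
l=0 r=15: -10+30=20 d=14 *, r--
l=0 r=14: -10+25=15 d=9 *, r--
l=0 r=13: -10+18=8 d=2 *, r--
l=0 r=12: -10+15=5 d=1 *, l++
l=1 r=12: -9+15=6 d=0 *, stop

pair (-9, 15) with sum 6 (|Δ|=0)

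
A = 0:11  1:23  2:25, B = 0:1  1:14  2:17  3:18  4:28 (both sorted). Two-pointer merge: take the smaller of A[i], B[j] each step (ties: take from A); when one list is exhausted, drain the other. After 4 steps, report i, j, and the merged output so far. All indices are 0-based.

[i=0,j=0] A[i]=11>B[j]=1 take 1 → j++
[i=0,j=1] A[i]=11<=B[j]=14 take 11 → i++
[i=1,j=1] A[i]=23>B[j]=14 take 14 → j++
[i=1,j=2] A[i]=23>B[j]=17 take 17 → j++

i=1, j=3, merged so far=[1, 11, 14, 17]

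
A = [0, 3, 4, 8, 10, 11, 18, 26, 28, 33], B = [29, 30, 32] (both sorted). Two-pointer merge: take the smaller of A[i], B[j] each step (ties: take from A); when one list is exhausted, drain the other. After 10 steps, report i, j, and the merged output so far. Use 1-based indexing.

i=10, j=2, merged so far=[0, 3, 4, 8, 10, 11, 18, 26, 28, 29]

[i=1,j=1] A[i]=0<=B[j]=29 take 0 → i++
[i=2,j=1] A[i]=3<=B[j]=29 take 3 → i++
[i=3,j=1] A[i]=4<=B[j]=29 take 4 → i++
[i=4,j=1] A[i]=8<=B[j]=29 take 8 → i++
[i=5,j=1] A[i]=10<=B[j]=29 take 10 → i++
[i=6,j=1] A[i]=11<=B[j]=29 take 11 → i++
[i=7,j=1] A[i]=18<=B[j]=29 take 18 → i++
[i=8,j=1] A[i]=26<=B[j]=29 take 26 → i++
[i=9,j=1] A[i]=28<=B[j]=29 take 28 → i++
[i=10,j=1] A[i]=33>B[j]=29 take 29 → j++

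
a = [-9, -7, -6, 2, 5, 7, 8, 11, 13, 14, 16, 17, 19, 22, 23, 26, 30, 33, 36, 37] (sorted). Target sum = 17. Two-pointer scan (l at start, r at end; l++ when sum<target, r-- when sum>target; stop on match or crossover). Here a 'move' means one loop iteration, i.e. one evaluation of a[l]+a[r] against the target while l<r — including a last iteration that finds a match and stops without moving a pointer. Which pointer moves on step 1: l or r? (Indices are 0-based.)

r

[0,19] -9+37=28 >17 → r--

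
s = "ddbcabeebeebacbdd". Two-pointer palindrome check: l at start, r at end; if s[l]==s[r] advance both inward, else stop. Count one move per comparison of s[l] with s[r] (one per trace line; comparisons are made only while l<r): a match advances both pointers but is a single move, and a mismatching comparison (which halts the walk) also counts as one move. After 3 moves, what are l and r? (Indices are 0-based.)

l=3, r=13

[0,16] 'd'=='d' → l++,r--
[1,15] 'd'=='d' → l++,r--
[2,14] 'b'=='b' → l++,r--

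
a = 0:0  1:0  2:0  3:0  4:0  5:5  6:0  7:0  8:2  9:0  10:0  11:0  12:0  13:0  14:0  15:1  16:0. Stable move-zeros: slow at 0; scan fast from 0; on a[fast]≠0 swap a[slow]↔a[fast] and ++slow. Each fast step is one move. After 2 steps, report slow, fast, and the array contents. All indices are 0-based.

slow=0 fast=0: a[fast]=0, fast++
slow=0 fast=1: a[fast]=0, fast++

slow=0, fast=2, a=[0, 0, 0, 0, 0, 5, 0, 0, 2, 0, 0, 0, 0, 0, 0, 1, 0]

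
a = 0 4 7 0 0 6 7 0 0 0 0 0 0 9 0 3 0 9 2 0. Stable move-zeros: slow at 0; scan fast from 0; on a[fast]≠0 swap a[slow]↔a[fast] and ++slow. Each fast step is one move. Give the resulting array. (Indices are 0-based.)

slow=0 fast=0: a[fast]=0, fast++
slow=0 fast=1: a[fast]=4≠0 swap→a[0]=4, slow++,fast++
slow=1 fast=2: a[fast]=7≠0 swap→a[1]=7, slow++,fast++
slow=2 fast=3: a[fast]=0, fast++
slow=2 fast=4: a[fast]=0, fast++
slow=2 fast=5: a[fast]=6≠0 swap→a[2]=6, slow++,fast++
slow=3 fast=6: a[fast]=7≠0 swap→a[3]=7, slow++,fast++
slow=4 fast=7: a[fast]=0, fast++
slow=4 fast=8: a[fast]=0, fast++
slow=4 fast=9: a[fast]=0, fast++
slow=4 fast=10: a[fast]=0, fast++
slow=4 fast=11: a[fast]=0, fast++
slow=4 fast=12: a[fast]=0, fast++
slow=4 fast=13: a[fast]=9≠0 swap→a[4]=9, slow++,fast++
slow=5 fast=14: a[fast]=0, fast++
slow=5 fast=15: a[fast]=3≠0 swap→a[5]=3, slow++,fast++
slow=6 fast=16: a[fast]=0, fast++
slow=6 fast=17: a[fast]=9≠0 swap→a[6]=9, slow++,fast++
slow=7 fast=18: a[fast]=2≠0 swap→a[7]=2, slow++,fast++
slow=8 fast=19: a[fast]=0, fast++

[4, 7, 6, 7, 9, 3, 9, 2, 0, 0, 0, 0, 0, 0, 0, 0, 0, 0, 0, 0]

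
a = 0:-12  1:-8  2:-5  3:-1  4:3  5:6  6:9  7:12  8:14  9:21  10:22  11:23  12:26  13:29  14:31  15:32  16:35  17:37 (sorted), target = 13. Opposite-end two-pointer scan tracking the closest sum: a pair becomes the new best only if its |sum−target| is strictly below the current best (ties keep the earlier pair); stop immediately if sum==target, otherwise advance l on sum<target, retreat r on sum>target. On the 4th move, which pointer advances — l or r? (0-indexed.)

r

[0,17] -12+37=25 d=12 * → r--
[0,16] -12+35=23 d=10 * → r--
[0,15] -12+32=20 d=7 * → r--
[0,14] -12+31=19 d=6 * → r--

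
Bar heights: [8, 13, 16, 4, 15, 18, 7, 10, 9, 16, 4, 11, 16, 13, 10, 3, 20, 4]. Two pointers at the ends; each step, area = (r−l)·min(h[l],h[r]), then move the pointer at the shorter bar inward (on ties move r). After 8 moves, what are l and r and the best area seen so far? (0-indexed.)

l=7, r=16, best area=224

[0,17] min(8,4)*17=68 best=68 * → r--
[0,16] min(8,20)*16=128 best=128 * → l++
[1,16] min(13,20)*15=195 best=195 * → l++
[2,16] min(16,20)*14=224 best=224 * → l++
[3,16] min(4,20)*13=52 best=224 → l++
[4,16] min(15,20)*12=180 best=224 → l++
[5,16] min(18,20)*11=198 best=224 → l++
[6,16] min(7,20)*10=70 best=224 → l++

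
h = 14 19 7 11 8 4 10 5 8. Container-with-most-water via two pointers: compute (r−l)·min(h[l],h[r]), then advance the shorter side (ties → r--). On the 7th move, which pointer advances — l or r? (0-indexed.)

l=0 r=8: min(14,8)*8=64 best=64 *, r--
l=0 r=7: min(14,5)*7=35 best=64, r--
l=0 r=6: min(14,10)*6=60 best=64, r--
l=0 r=5: min(14,4)*5=20 best=64, r--
l=0 r=4: min(14,8)*4=32 best=64, r--
l=0 r=3: min(14,11)*3=33 best=64, r--
l=0 r=2: min(14,7)*2=14 best=64, r--

r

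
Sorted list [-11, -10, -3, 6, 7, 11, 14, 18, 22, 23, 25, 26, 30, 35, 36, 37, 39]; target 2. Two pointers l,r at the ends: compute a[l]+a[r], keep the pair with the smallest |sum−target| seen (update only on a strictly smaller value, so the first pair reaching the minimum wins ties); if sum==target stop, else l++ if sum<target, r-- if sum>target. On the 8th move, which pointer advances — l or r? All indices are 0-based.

l=0 r=16: -11+39=28 d=26 *, r--
l=0 r=15: -11+37=26 d=24 *, r--
l=0 r=14: -11+36=25 d=23 *, r--
l=0 r=13: -11+35=24 d=22 *, r--
l=0 r=12: -11+30=19 d=17 *, r--
l=0 r=11: -11+26=15 d=13 *, r--
l=0 r=10: -11+25=14 d=12 *, r--
l=0 r=9: -11+23=12 d=10 *, r--

r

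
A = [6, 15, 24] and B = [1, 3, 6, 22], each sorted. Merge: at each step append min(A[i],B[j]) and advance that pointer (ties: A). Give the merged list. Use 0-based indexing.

[1, 3, 6, 6, 15, 22, 24]

i=0 j=0: A[i]=6>B[j]=1 take 1, j++
i=0 j=1: A[i]=6>B[j]=3 take 3, j++
i=0 j=2: A[i]=6<=B[j]=6 take 6, i++
i=1 j=2: A[i]=15>B[j]=6 take 6, j++
i=1 j=3: A[i]=15<=B[j]=22 take 15, i++
i=2 j=3: A[i]=24>B[j]=22 take 22, j++
i=2 j=4: B done, take A[i]=24, i++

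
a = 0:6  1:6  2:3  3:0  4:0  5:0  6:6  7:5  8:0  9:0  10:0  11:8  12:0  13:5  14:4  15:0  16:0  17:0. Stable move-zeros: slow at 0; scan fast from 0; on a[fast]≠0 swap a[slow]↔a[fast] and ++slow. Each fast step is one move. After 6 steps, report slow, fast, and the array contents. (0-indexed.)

slow=3, fast=6, a=[6, 6, 3, 0, 0, 0, 6, 5, 0, 0, 0, 8, 0, 5, 4, 0, 0, 0]

slow=0 fast=0: a[fast]=6≠0 swap→a[0]=6, slow++,fast++
slow=1 fast=1: a[fast]=6≠0 swap→a[1]=6, slow++,fast++
slow=2 fast=2: a[fast]=3≠0 swap→a[2]=3, slow++,fast++
slow=3 fast=3: a[fast]=0, fast++
slow=3 fast=4: a[fast]=0, fast++
slow=3 fast=5: a[fast]=0, fast++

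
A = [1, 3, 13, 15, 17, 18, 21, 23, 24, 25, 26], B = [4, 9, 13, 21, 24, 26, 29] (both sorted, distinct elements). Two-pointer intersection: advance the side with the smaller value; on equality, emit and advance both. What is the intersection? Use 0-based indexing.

intersection = [13, 21, 24, 26]

i=0 j=0: 1<4, i++
i=1 j=0: 3<4, i++
i=2 j=0: 13>4, j++
i=2 j=1: 13>9, j++
i=2 j=2: 13==13 emit, i++,j++
i=3 j=3: 15<21, i++
i=4 j=3: 17<21, i++
i=5 j=3: 18<21, i++
i=6 j=3: 21==21 emit, i++,j++
i=7 j=4: 23<24, i++
i=8 j=4: 24==24 emit, i++,j++
i=9 j=5: 25<26, i++
i=10 j=5: 26==26 emit, i++,j++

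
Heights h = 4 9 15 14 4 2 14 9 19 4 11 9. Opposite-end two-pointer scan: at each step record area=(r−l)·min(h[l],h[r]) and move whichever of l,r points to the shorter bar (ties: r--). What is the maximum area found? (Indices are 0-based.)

max area = 90

l=0 r=11: min(4,9)*11=44 best=44 *, l++
l=1 r=11: min(9,9)*10=90 best=90 *, r--
l=1 r=10: min(9,11)*9=81 best=90, l++
l=2 r=10: min(15,11)*8=88 best=90, r--
l=2 r=9: min(15,4)*7=28 best=90, r--
l=2 r=8: min(15,19)*6=90 best=90, l++
l=3 r=8: min(14,19)*5=70 best=90, l++
l=4 r=8: min(4,19)*4=16 best=90, l++
l=5 r=8: min(2,19)*3=6 best=90, l++
l=6 r=8: min(14,19)*2=28 best=90, l++
l=7 r=8: min(9,19)*1=9 best=90, l++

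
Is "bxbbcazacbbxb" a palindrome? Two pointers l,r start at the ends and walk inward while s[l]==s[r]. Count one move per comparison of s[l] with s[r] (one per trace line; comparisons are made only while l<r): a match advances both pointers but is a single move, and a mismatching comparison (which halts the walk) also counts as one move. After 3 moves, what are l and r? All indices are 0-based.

[0,12] 'b'=='b' → l++,r--
[1,11] 'x'=='x' → l++,r--
[2,10] 'b'=='b' → l++,r--

l=3, r=9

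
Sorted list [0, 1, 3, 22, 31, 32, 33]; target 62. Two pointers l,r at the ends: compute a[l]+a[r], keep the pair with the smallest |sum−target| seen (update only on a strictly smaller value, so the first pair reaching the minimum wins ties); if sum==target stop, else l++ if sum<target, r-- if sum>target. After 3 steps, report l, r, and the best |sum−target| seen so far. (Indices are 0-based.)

[0,6] 0+33=33 d=29 * → l++
[1,6] 1+33=34 d=28 * → l++
[2,6] 3+33=36 d=26 * → l++

l=3, r=6, best |Δ|=26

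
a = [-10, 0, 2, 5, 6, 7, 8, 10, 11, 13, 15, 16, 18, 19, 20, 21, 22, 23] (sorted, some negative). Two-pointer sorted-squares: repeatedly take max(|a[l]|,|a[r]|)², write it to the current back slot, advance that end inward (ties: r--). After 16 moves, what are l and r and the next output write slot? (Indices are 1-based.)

l=2, r=3, next write slot=2

l=1 r=18: |-10|<=|23| out[18]=529, r--
l=1 r=17: |-10|<=|22| out[17]=484, r--
l=1 r=16: |-10|<=|21| out[16]=441, r--
l=1 r=15: |-10|<=|20| out[15]=400, r--
l=1 r=14: |-10|<=|19| out[14]=361, r--
l=1 r=13: |-10|<=|18| out[13]=324, r--
l=1 r=12: |-10|<=|16| out[12]=256, r--
l=1 r=11: |-10|<=|15| out[11]=225, r--
l=1 r=10: |-10|<=|13| out[10]=169, r--
l=1 r=9: |-10|<=|11| out[9]=121, r--
l=1 r=8: |-10|<=|10| out[8]=100, r--
l=1 r=7: |-10|>|8| out[7]=100, l++
l=2 r=7: |0|<=|8| out[6]=64, r--
l=2 r=6: |0|<=|7| out[5]=49, r--
l=2 r=5: |0|<=|6| out[4]=36, r--
l=2 r=4: |0|<=|5| out[3]=25, r--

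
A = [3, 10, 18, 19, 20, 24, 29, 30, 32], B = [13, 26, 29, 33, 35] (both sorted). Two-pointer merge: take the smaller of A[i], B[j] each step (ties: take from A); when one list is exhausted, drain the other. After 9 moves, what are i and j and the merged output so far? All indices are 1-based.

i=8, j=3, merged so far=[3, 10, 13, 18, 19, 20, 24, 26, 29]

[i=1,j=1] A[i]=3<=B[j]=13 take 3 → i++
[i=2,j=1] A[i]=10<=B[j]=13 take 10 → i++
[i=3,j=1] A[i]=18>B[j]=13 take 13 → j++
[i=3,j=2] A[i]=18<=B[j]=26 take 18 → i++
[i=4,j=2] A[i]=19<=B[j]=26 take 19 → i++
[i=5,j=2] A[i]=20<=B[j]=26 take 20 → i++
[i=6,j=2] A[i]=24<=B[j]=26 take 24 → i++
[i=7,j=2] A[i]=29>B[j]=26 take 26 → j++
[i=7,j=3] A[i]=29<=B[j]=29 take 29 → i++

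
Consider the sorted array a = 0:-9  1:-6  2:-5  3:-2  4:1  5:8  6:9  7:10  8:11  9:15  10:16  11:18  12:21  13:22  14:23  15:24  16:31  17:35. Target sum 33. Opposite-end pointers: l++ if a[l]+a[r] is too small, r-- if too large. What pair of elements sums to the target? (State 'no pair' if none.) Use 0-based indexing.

l=0 r=17: -9+35=26 <33, l++
l=1 r=17: -6+35=29 <33, l++
l=2 r=17: -5+35=30 <33, l++
l=3 r=17: -2+35=33, found

(-2, 35)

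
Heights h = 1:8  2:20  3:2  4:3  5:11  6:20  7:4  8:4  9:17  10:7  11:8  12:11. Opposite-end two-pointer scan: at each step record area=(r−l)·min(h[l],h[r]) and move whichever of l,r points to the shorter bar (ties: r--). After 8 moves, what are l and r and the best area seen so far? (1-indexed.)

l=2, r=5, best area=119

l=1 r=12: min(8,11)*11=88 best=88 *, l++
l=2 r=12: min(20,11)*10=110 best=110 *, r--
l=2 r=11: min(20,8)*9=72 best=110, r--
l=2 r=10: min(20,7)*8=56 best=110, r--
l=2 r=9: min(20,17)*7=119 best=119 *, r--
l=2 r=8: min(20,4)*6=24 best=119, r--
l=2 r=7: min(20,4)*5=20 best=119, r--
l=2 r=6: min(20,20)*4=80 best=119, r--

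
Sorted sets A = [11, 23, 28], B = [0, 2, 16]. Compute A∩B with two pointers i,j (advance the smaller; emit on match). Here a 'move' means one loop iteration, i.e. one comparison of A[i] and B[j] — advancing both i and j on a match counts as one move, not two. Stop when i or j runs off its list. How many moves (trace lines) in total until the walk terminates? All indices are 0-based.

i=0 j=0: 11>0, j++
i=0 j=1: 11>2, j++
i=0 j=2: 11<16, i++
i=1 j=2: 23>16, j++

4 moves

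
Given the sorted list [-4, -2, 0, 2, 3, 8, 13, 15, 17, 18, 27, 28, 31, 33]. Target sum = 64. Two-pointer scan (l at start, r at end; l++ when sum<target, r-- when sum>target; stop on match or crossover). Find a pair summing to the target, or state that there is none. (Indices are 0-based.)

[0,13] -4+33=29 <64 → l++
[1,13] -2+33=31 <64 → l++
[2,13] 0+33=33 <64 → l++
[3,13] 2+33=35 <64 → l++
[4,13] 3+33=36 <64 → l++
[5,13] 8+33=41 <64 → l++
[6,13] 13+33=46 <64 → l++
[7,13] 15+33=48 <64 → l++
[8,13] 17+33=50 <64 → l++
[9,13] 18+33=51 <64 → l++
[10,13] 27+33=60 <64 → l++
[11,13] 28+33=61 <64 → l++
[12,13] 31+33=64 → found

(31, 33)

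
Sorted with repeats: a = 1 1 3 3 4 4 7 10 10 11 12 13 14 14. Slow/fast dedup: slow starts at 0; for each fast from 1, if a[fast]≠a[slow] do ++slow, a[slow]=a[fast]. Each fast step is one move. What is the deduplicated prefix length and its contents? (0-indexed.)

length 9; prefix = [1, 3, 4, 7, 10, 11, 12, 13, 14]

(s=0,f=1) a[fast]=1=a[slow] dup → fast++
(s=0,f=2) a[fast]=3≠a[slow]=1 write a[1]=3 → slow++,fast++
(s=1,f=3) a[fast]=3=a[slow] dup → fast++
(s=1,f=4) a[fast]=4≠a[slow]=3 write a[2]=4 → slow++,fast++
(s=2,f=5) a[fast]=4=a[slow] dup → fast++
(s=2,f=6) a[fast]=7≠a[slow]=4 write a[3]=7 → slow++,fast++
(s=3,f=7) a[fast]=10≠a[slow]=7 write a[4]=10 → slow++,fast++
(s=4,f=8) a[fast]=10=a[slow] dup → fast++
(s=4,f=9) a[fast]=11≠a[slow]=10 write a[5]=11 → slow++,fast++
(s=5,f=10) a[fast]=12≠a[slow]=11 write a[6]=12 → slow++,fast++
(s=6,f=11) a[fast]=13≠a[slow]=12 write a[7]=13 → slow++,fast++
(s=7,f=12) a[fast]=14≠a[slow]=13 write a[8]=14 → slow++,fast++
(s=8,f=13) a[fast]=14=a[slow] dup → fast++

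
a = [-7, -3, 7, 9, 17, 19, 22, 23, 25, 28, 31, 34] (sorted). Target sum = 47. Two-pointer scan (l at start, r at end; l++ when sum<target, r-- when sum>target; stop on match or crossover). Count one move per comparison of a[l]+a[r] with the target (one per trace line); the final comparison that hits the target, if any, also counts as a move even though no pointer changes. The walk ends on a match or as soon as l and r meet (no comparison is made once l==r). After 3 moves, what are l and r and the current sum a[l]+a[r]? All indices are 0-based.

l=3, r=11, sum=43

l=0 r=11: -7+34=27 <47, l++
l=1 r=11: -3+34=31 <47, l++
l=2 r=11: 7+34=41 <47, l++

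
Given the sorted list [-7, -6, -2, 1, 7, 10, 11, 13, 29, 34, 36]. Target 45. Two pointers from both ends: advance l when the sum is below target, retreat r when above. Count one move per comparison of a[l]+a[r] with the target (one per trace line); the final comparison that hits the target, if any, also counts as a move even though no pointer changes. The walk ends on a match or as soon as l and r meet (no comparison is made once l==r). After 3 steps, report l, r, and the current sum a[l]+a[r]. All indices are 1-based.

l=1 r=11: -7+36=29 <45, l++
l=2 r=11: -6+36=30 <45, l++
l=3 r=11: -2+36=34 <45, l++

l=4, r=11, sum=37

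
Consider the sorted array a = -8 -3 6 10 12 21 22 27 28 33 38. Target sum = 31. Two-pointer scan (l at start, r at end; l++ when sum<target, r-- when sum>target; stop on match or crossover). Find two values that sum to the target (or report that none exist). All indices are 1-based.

l=1 r=11: -8+38=30 <31, l++
l=2 r=11: -3+38=35 >31, r--
l=2 r=10: -3+33=30 <31, l++
l=3 r=10: 6+33=39 >31, r--
l=3 r=9: 6+28=34 >31, r--
l=3 r=8: 6+27=33 >31, r--
l=3 r=7: 6+22=28 <31, l++
l=4 r=7: 10+22=32 >31, r--
l=4 r=6: 10+21=31, found

(10, 21)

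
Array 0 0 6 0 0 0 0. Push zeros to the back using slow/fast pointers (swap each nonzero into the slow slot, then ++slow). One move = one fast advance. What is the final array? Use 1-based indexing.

[6, 0, 0, 0, 0, 0, 0]

slow=1 fast=1: a[fast]=0, fast++
slow=1 fast=2: a[fast]=0, fast++
slow=1 fast=3: a[fast]=6≠0 swap→a[1]=6, slow++,fast++
slow=2 fast=4: a[fast]=0, fast++
slow=2 fast=5: a[fast]=0, fast++
slow=2 fast=6: a[fast]=0, fast++
slow=2 fast=7: a[fast]=0, fast++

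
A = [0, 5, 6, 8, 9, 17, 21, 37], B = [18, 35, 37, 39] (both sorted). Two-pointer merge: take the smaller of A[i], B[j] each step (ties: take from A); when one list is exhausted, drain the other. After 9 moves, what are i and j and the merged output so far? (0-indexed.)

[i=0,j=0] A[i]=0<=B[j]=18 take 0 → i++
[i=1,j=0] A[i]=5<=B[j]=18 take 5 → i++
[i=2,j=0] A[i]=6<=B[j]=18 take 6 → i++
[i=3,j=0] A[i]=8<=B[j]=18 take 8 → i++
[i=4,j=0] A[i]=9<=B[j]=18 take 9 → i++
[i=5,j=0] A[i]=17<=B[j]=18 take 17 → i++
[i=6,j=0] A[i]=21>B[j]=18 take 18 → j++
[i=6,j=1] A[i]=21<=B[j]=35 take 21 → i++
[i=7,j=1] A[i]=37>B[j]=35 take 35 → j++

i=7, j=2, merged so far=[0, 5, 6, 8, 9, 17, 18, 21, 35]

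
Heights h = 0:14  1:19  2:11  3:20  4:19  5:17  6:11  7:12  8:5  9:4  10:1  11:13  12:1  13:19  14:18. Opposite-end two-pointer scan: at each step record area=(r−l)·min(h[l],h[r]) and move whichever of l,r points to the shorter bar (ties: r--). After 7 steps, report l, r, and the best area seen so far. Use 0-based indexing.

l=1, r=8, best area=234

l=0 r=14: min(14,18)*14=196 best=196 *, l++
l=1 r=14: min(19,18)*13=234 best=234 *, r--
l=1 r=13: min(19,19)*12=228 best=234, r--
l=1 r=12: min(19,1)*11=11 best=234, r--
l=1 r=11: min(19,13)*10=130 best=234, r--
l=1 r=10: min(19,1)*9=9 best=234, r--
l=1 r=9: min(19,4)*8=32 best=234, r--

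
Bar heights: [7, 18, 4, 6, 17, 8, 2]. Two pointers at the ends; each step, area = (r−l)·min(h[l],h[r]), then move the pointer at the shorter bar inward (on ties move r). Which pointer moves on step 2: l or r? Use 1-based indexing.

l

[1,7] min(7,2)*6=12 best=12 * → r--
[1,6] min(7,8)*5=35 best=35 * → l++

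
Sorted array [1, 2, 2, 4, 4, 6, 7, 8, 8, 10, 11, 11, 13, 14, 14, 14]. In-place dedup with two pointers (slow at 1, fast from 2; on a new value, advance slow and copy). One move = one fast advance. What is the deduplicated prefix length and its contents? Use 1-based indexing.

length 10; prefix = [1, 2, 4, 6, 7, 8, 10, 11, 13, 14]

slow=1 fast=2: a[fast]=2≠a[slow]=1 write a[2]=2, slow++,fast++
slow=2 fast=3: a[fast]=2=a[slow] dup, fast++
slow=2 fast=4: a[fast]=4≠a[slow]=2 write a[3]=4, slow++,fast++
slow=3 fast=5: a[fast]=4=a[slow] dup, fast++
slow=3 fast=6: a[fast]=6≠a[slow]=4 write a[4]=6, slow++,fast++
slow=4 fast=7: a[fast]=7≠a[slow]=6 write a[5]=7, slow++,fast++
slow=5 fast=8: a[fast]=8≠a[slow]=7 write a[6]=8, slow++,fast++
slow=6 fast=9: a[fast]=8=a[slow] dup, fast++
slow=6 fast=10: a[fast]=10≠a[slow]=8 write a[7]=10, slow++,fast++
slow=7 fast=11: a[fast]=11≠a[slow]=10 write a[8]=11, slow++,fast++
slow=8 fast=12: a[fast]=11=a[slow] dup, fast++
slow=8 fast=13: a[fast]=13≠a[slow]=11 write a[9]=13, slow++,fast++
slow=9 fast=14: a[fast]=14≠a[slow]=13 write a[10]=14, slow++,fast++
slow=10 fast=15: a[fast]=14=a[slow] dup, fast++
slow=10 fast=16: a[fast]=14=a[slow] dup, fast++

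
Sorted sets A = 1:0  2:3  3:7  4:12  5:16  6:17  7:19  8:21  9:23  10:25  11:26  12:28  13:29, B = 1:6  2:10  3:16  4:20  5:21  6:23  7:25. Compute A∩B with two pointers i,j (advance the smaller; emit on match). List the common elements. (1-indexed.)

intersection = [16, 21, 23, 25]

[i=1,j=1] 0<6 → i++
[i=2,j=1] 3<6 → i++
[i=3,j=1] 7>6 → j++
[i=3,j=2] 7<10 → i++
[i=4,j=2] 12>10 → j++
[i=4,j=3] 12<16 → i++
[i=5,j=3] 16==16 emit → i++,j++
[i=6,j=4] 17<20 → i++
[i=7,j=4] 19<20 → i++
[i=8,j=4] 21>20 → j++
[i=8,j=5] 21==21 emit → i++,j++
[i=9,j=6] 23==23 emit → i++,j++
[i=10,j=7] 25==25 emit → i++,j++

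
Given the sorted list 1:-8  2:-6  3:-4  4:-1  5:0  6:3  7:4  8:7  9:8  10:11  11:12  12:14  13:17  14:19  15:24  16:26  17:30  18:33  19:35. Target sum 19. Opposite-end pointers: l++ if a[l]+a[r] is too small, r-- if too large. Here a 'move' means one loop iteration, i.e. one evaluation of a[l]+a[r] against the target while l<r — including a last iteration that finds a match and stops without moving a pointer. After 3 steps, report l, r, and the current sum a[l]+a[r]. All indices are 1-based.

[1,19] -8+35=27 >19 → r--
[1,18] -8+33=25 >19 → r--
[1,17] -8+30=22 >19 → r--

l=1, r=16, sum=18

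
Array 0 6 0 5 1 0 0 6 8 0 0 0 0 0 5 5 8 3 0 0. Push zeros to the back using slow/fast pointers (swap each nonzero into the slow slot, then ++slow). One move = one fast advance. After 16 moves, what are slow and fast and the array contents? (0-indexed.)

slow=7, fast=16, a=[6, 5, 1, 6, 8, 5, 5, 0, 0, 0, 0, 0, 0, 0, 0, 0, 8, 3, 0, 0]

(s=0,f=0) a[fast]=0 → fast++
(s=0,f=1) a[fast]=6≠0 swap→a[0]=6 → slow++,fast++
(s=1,f=2) a[fast]=0 → fast++
(s=1,f=3) a[fast]=5≠0 swap→a[1]=5 → slow++,fast++
(s=2,f=4) a[fast]=1≠0 swap→a[2]=1 → slow++,fast++
(s=3,f=5) a[fast]=0 → fast++
(s=3,f=6) a[fast]=0 → fast++
(s=3,f=7) a[fast]=6≠0 swap→a[3]=6 → slow++,fast++
(s=4,f=8) a[fast]=8≠0 swap→a[4]=8 → slow++,fast++
(s=5,f=9) a[fast]=0 → fast++
(s=5,f=10) a[fast]=0 → fast++
(s=5,f=11) a[fast]=0 → fast++
(s=5,f=12) a[fast]=0 → fast++
(s=5,f=13) a[fast]=0 → fast++
(s=5,f=14) a[fast]=5≠0 swap→a[5]=5 → slow++,fast++
(s=6,f=15) a[fast]=5≠0 swap→a[6]=5 → slow++,fast++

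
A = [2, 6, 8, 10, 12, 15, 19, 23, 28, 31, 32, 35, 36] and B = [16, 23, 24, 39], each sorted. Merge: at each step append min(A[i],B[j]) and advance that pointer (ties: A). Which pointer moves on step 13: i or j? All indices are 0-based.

i=0 j=0: A[i]=2<=B[j]=16 take 2, i++
i=1 j=0: A[i]=6<=B[j]=16 take 6, i++
i=2 j=0: A[i]=8<=B[j]=16 take 8, i++
i=3 j=0: A[i]=10<=B[j]=16 take 10, i++
i=4 j=0: A[i]=12<=B[j]=16 take 12, i++
i=5 j=0: A[i]=15<=B[j]=16 take 15, i++
i=6 j=0: A[i]=19>B[j]=16 take 16, j++
i=6 j=1: A[i]=19<=B[j]=23 take 19, i++
i=7 j=1: A[i]=23<=B[j]=23 take 23, i++
i=8 j=1: A[i]=28>B[j]=23 take 23, j++
i=8 j=2: A[i]=28>B[j]=24 take 24, j++
i=8 j=3: A[i]=28<=B[j]=39 take 28, i++
i=9 j=3: A[i]=31<=B[j]=39 take 31, i++

i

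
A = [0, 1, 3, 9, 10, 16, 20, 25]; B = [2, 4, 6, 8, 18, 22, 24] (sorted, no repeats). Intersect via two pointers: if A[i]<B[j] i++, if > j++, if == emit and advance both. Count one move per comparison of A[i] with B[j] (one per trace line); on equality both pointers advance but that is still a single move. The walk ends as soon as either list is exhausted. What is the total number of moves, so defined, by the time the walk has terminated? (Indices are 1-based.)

i=1 j=1: 0<2, i++
i=2 j=1: 1<2, i++
i=3 j=1: 3>2, j++
i=3 j=2: 3<4, i++
i=4 j=2: 9>4, j++
i=4 j=3: 9>6, j++
i=4 j=4: 9>8, j++
i=4 j=5: 9<18, i++
i=5 j=5: 10<18, i++
i=6 j=5: 16<18, i++
i=7 j=5: 20>18, j++
i=7 j=6: 20<22, i++
i=8 j=6: 25>22, j++
i=8 j=7: 25>24, j++

14 moves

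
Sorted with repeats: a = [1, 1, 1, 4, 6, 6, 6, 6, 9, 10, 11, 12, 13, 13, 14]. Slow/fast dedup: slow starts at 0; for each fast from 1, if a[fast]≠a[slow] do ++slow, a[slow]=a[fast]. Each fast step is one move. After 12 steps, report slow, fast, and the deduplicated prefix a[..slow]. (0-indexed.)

(s=0,f=1) a[fast]=1=a[slow] dup → fast++
(s=0,f=2) a[fast]=1=a[slow] dup → fast++
(s=0,f=3) a[fast]=4≠a[slow]=1 write a[1]=4 → slow++,fast++
(s=1,f=4) a[fast]=6≠a[slow]=4 write a[2]=6 → slow++,fast++
(s=2,f=5) a[fast]=6=a[slow] dup → fast++
(s=2,f=6) a[fast]=6=a[slow] dup → fast++
(s=2,f=7) a[fast]=6=a[slow] dup → fast++
(s=2,f=8) a[fast]=9≠a[slow]=6 write a[3]=9 → slow++,fast++
(s=3,f=9) a[fast]=10≠a[slow]=9 write a[4]=10 → slow++,fast++
(s=4,f=10) a[fast]=11≠a[slow]=10 write a[5]=11 → slow++,fast++
(s=5,f=11) a[fast]=12≠a[slow]=11 write a[6]=12 → slow++,fast++
(s=6,f=12) a[fast]=13≠a[slow]=12 write a[7]=13 → slow++,fast++

slow=7, fast=13, prefix=[1, 4, 6, 9, 10, 11, 12, 13]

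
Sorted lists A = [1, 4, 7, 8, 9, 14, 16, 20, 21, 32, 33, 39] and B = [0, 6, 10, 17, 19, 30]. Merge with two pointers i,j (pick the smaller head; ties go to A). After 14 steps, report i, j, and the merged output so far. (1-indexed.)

i=10, j=6, merged so far=[0, 1, 4, 6, 7, 8, 9, 10, 14, 16, 17, 19, 20, 21]

[i=1,j=1] A[i]=1>B[j]=0 take 0 → j++
[i=1,j=2] A[i]=1<=B[j]=6 take 1 → i++
[i=2,j=2] A[i]=4<=B[j]=6 take 4 → i++
[i=3,j=2] A[i]=7>B[j]=6 take 6 → j++
[i=3,j=3] A[i]=7<=B[j]=10 take 7 → i++
[i=4,j=3] A[i]=8<=B[j]=10 take 8 → i++
[i=5,j=3] A[i]=9<=B[j]=10 take 9 → i++
[i=6,j=3] A[i]=14>B[j]=10 take 10 → j++
[i=6,j=4] A[i]=14<=B[j]=17 take 14 → i++
[i=7,j=4] A[i]=16<=B[j]=17 take 16 → i++
[i=8,j=4] A[i]=20>B[j]=17 take 17 → j++
[i=8,j=5] A[i]=20>B[j]=19 take 19 → j++
[i=8,j=6] A[i]=20<=B[j]=30 take 20 → i++
[i=9,j=6] A[i]=21<=B[j]=30 take 21 → i++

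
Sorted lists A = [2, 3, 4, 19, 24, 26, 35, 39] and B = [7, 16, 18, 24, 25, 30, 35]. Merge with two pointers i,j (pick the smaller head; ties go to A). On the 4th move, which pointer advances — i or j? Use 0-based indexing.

[i=0,j=0] A[i]=2<=B[j]=7 take 2 → i++
[i=1,j=0] A[i]=3<=B[j]=7 take 3 → i++
[i=2,j=0] A[i]=4<=B[j]=7 take 4 → i++
[i=3,j=0] A[i]=19>B[j]=7 take 7 → j++

j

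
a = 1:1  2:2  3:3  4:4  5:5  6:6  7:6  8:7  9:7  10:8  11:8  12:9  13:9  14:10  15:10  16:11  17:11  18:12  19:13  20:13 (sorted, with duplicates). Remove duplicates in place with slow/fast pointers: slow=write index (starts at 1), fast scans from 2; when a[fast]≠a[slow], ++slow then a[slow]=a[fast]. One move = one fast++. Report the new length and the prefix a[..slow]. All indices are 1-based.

length 13; prefix = [1, 2, 3, 4, 5, 6, 7, 8, 9, 10, 11, 12, 13]

slow=1 fast=2: a[fast]=2≠a[slow]=1 write a[2]=2, slow++,fast++
slow=2 fast=3: a[fast]=3≠a[slow]=2 write a[3]=3, slow++,fast++
slow=3 fast=4: a[fast]=4≠a[slow]=3 write a[4]=4, slow++,fast++
slow=4 fast=5: a[fast]=5≠a[slow]=4 write a[5]=5, slow++,fast++
slow=5 fast=6: a[fast]=6≠a[slow]=5 write a[6]=6, slow++,fast++
slow=6 fast=7: a[fast]=6=a[slow] dup, fast++
slow=6 fast=8: a[fast]=7≠a[slow]=6 write a[7]=7, slow++,fast++
slow=7 fast=9: a[fast]=7=a[slow] dup, fast++
slow=7 fast=10: a[fast]=8≠a[slow]=7 write a[8]=8, slow++,fast++
slow=8 fast=11: a[fast]=8=a[slow] dup, fast++
slow=8 fast=12: a[fast]=9≠a[slow]=8 write a[9]=9, slow++,fast++
slow=9 fast=13: a[fast]=9=a[slow] dup, fast++
slow=9 fast=14: a[fast]=10≠a[slow]=9 write a[10]=10, slow++,fast++
slow=10 fast=15: a[fast]=10=a[slow] dup, fast++
slow=10 fast=16: a[fast]=11≠a[slow]=10 write a[11]=11, slow++,fast++
slow=11 fast=17: a[fast]=11=a[slow] dup, fast++
slow=11 fast=18: a[fast]=12≠a[slow]=11 write a[12]=12, slow++,fast++
slow=12 fast=19: a[fast]=13≠a[slow]=12 write a[13]=13, slow++,fast++
slow=13 fast=20: a[fast]=13=a[slow] dup, fast++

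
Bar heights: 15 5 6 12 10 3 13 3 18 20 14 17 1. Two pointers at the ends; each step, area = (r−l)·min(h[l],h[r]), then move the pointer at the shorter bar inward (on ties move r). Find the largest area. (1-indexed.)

[1,13] min(15,1)*12=12 best=12 * → r--
[1,12] min(15,17)*11=165 best=165 * → l++
[2,12] min(5,17)*10=50 best=165 → l++
[3,12] min(6,17)*9=54 best=165 → l++
[4,12] min(12,17)*8=96 best=165 → l++
[5,12] min(10,17)*7=70 best=165 → l++
[6,12] min(3,17)*6=18 best=165 → l++
[7,12] min(13,17)*5=65 best=165 → l++
[8,12] min(3,17)*4=12 best=165 → l++
[9,12] min(18,17)*3=51 best=165 → r--
[9,11] min(18,14)*2=28 best=165 → r--
[9,10] min(18,20)*1=18 best=165 → l++

max area = 165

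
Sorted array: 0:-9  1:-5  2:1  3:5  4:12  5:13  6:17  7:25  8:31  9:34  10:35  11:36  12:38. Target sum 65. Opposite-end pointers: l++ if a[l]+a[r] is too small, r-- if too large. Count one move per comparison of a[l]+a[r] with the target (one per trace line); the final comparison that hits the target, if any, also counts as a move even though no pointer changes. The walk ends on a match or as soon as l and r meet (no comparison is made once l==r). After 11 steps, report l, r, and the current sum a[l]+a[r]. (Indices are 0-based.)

l=8, r=9, sum=65

[0,12] -9+38=29 <65 → l++
[1,12] -5+38=33 <65 → l++
[2,12] 1+38=39 <65 → l++
[3,12] 5+38=43 <65 → l++
[4,12] 12+38=50 <65 → l++
[5,12] 13+38=51 <65 → l++
[6,12] 17+38=55 <65 → l++
[7,12] 25+38=63 <65 → l++
[8,12] 31+38=69 >65 → r--
[8,11] 31+36=67 >65 → r--
[8,10] 31+35=66 >65 → r--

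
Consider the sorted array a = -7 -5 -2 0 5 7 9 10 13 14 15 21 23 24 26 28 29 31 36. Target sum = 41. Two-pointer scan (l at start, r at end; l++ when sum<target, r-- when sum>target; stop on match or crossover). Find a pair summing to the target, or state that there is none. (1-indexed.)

(5, 36)

[1,19] -7+36=29 <41 → l++
[2,19] -5+36=31 <41 → l++
[3,19] -2+36=34 <41 → l++
[4,19] 0+36=36 <41 → l++
[5,19] 5+36=41 → found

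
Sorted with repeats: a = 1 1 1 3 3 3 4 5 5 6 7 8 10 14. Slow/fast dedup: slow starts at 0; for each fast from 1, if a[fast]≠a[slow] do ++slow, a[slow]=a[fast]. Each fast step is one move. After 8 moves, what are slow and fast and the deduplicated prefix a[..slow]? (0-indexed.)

slow=3, fast=9, prefix=[1, 3, 4, 5]

slow=0 fast=1: a[fast]=1=a[slow] dup, fast++
slow=0 fast=2: a[fast]=1=a[slow] dup, fast++
slow=0 fast=3: a[fast]=3≠a[slow]=1 write a[1]=3, slow++,fast++
slow=1 fast=4: a[fast]=3=a[slow] dup, fast++
slow=1 fast=5: a[fast]=3=a[slow] dup, fast++
slow=1 fast=6: a[fast]=4≠a[slow]=3 write a[2]=4, slow++,fast++
slow=2 fast=7: a[fast]=5≠a[slow]=4 write a[3]=5, slow++,fast++
slow=3 fast=8: a[fast]=5=a[slow] dup, fast++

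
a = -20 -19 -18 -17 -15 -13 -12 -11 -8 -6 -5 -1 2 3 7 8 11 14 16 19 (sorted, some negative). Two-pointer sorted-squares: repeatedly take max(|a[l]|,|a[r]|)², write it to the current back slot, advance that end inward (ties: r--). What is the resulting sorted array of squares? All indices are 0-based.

l=0 r=19: |-20|>|19| out[19]=400, l++
l=1 r=19: |-19|<=|19| out[18]=361, r--
l=1 r=18: |-19|>|16| out[17]=361, l++
l=2 r=18: |-18|>|16| out[16]=324, l++
l=3 r=18: |-17|>|16| out[15]=289, l++
l=4 r=18: |-15|<=|16| out[14]=256, r--
l=4 r=17: |-15|>|14| out[13]=225, l++
l=5 r=17: |-13|<=|14| out[12]=196, r--
l=5 r=16: |-13|>|11| out[11]=169, l++
l=6 r=16: |-12|>|11| out[10]=144, l++
l=7 r=16: |-11|<=|11| out[9]=121, r--
l=7 r=15: |-11|>|8| out[8]=121, l++
l=8 r=15: |-8|<=|8| out[7]=64, r--
l=8 r=14: |-8|>|7| out[6]=64, l++
l=9 r=14: |-6|<=|7| out[5]=49, r--
l=9 r=13: |-6|>|3| out[4]=36, l++
l=10 r=13: |-5|>|3| out[3]=25, l++
l=11 r=13: |-1|<=|3| out[2]=9, r--
l=11 r=12: |-1|<=|2| out[1]=4, r--
l=11 r=11: |-1|<=|-1| out[0]=1, r--

[1, 4, 9, 25, 36, 49, 64, 64, 121, 121, 144, 169, 196, 225, 256, 289, 324, 361, 361, 400]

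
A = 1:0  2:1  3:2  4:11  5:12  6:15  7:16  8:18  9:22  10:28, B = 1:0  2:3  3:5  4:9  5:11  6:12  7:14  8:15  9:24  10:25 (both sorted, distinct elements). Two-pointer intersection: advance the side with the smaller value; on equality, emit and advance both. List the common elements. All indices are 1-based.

intersection = [0, 11, 12, 15]

[i=1,j=1] 0==0 emit → i++,j++
[i=2,j=2] 1<3 → i++
[i=3,j=2] 2<3 → i++
[i=4,j=2] 11>3 → j++
[i=4,j=3] 11>5 → j++
[i=4,j=4] 11>9 → j++
[i=4,j=5] 11==11 emit → i++,j++
[i=5,j=6] 12==12 emit → i++,j++
[i=6,j=7] 15>14 → j++
[i=6,j=8] 15==15 emit → i++,j++
[i=7,j=9] 16<24 → i++
[i=8,j=9] 18<24 → i++
[i=9,j=9] 22<24 → i++
[i=10,j=9] 28>24 → j++
[i=10,j=10] 28>25 → j++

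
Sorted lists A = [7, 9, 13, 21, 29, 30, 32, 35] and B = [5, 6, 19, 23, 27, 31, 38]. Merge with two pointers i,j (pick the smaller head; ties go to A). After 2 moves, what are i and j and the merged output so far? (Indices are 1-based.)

i=1 j=1: A[i]=7>B[j]=5 take 5, j++
i=1 j=2: A[i]=7>B[j]=6 take 6, j++

i=1, j=3, merged so far=[5, 6]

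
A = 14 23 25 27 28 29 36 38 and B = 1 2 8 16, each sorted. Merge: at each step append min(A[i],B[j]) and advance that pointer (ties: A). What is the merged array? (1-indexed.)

i=1 j=1: A[i]=14>B[j]=1 take 1, j++
i=1 j=2: A[i]=14>B[j]=2 take 2, j++
i=1 j=3: A[i]=14>B[j]=8 take 8, j++
i=1 j=4: A[i]=14<=B[j]=16 take 14, i++
i=2 j=4: A[i]=23>B[j]=16 take 16, j++
i=2 j=5: B done, take A[i]=23, i++
i=3 j=5: B done, take A[i]=25, i++
i=4 j=5: B done, take A[i]=27, i++
i=5 j=5: B done, take A[i]=28, i++
i=6 j=5: B done, take A[i]=29, i++
i=7 j=5: B done, take A[i]=36, i++
i=8 j=5: B done, take A[i]=38, i++

[1, 2, 8, 14, 16, 23, 25, 27, 28, 29, 36, 38]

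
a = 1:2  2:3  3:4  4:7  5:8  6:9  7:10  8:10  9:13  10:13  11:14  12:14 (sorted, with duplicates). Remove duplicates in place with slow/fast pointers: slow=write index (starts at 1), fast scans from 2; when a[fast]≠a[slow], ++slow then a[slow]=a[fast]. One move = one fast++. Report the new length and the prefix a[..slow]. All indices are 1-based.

(s=1,f=2) a[fast]=3≠a[slow]=2 write a[2]=3 → slow++,fast++
(s=2,f=3) a[fast]=4≠a[slow]=3 write a[3]=4 → slow++,fast++
(s=3,f=4) a[fast]=7≠a[slow]=4 write a[4]=7 → slow++,fast++
(s=4,f=5) a[fast]=8≠a[slow]=7 write a[5]=8 → slow++,fast++
(s=5,f=6) a[fast]=9≠a[slow]=8 write a[6]=9 → slow++,fast++
(s=6,f=7) a[fast]=10≠a[slow]=9 write a[7]=10 → slow++,fast++
(s=7,f=8) a[fast]=10=a[slow] dup → fast++
(s=7,f=9) a[fast]=13≠a[slow]=10 write a[8]=13 → slow++,fast++
(s=8,f=10) a[fast]=13=a[slow] dup → fast++
(s=8,f=11) a[fast]=14≠a[slow]=13 write a[9]=14 → slow++,fast++
(s=9,f=12) a[fast]=14=a[slow] dup → fast++

length 9; prefix = [2, 3, 4, 7, 8, 9, 10, 13, 14]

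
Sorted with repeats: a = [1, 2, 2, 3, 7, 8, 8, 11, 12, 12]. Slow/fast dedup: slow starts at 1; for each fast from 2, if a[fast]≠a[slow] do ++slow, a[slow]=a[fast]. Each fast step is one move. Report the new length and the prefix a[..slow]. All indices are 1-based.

slow=1 fast=2: a[fast]=2≠a[slow]=1 write a[2]=2, slow++,fast++
slow=2 fast=3: a[fast]=2=a[slow] dup, fast++
slow=2 fast=4: a[fast]=3≠a[slow]=2 write a[3]=3, slow++,fast++
slow=3 fast=5: a[fast]=7≠a[slow]=3 write a[4]=7, slow++,fast++
slow=4 fast=6: a[fast]=8≠a[slow]=7 write a[5]=8, slow++,fast++
slow=5 fast=7: a[fast]=8=a[slow] dup, fast++
slow=5 fast=8: a[fast]=11≠a[slow]=8 write a[6]=11, slow++,fast++
slow=6 fast=9: a[fast]=12≠a[slow]=11 write a[7]=12, slow++,fast++
slow=7 fast=10: a[fast]=12=a[slow] dup, fast++

length 7; prefix = [1, 2, 3, 7, 8, 11, 12]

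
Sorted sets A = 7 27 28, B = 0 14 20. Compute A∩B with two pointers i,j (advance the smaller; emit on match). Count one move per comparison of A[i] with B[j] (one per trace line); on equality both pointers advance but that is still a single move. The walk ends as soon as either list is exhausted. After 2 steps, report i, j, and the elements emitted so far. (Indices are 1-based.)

[i=1,j=1] 7>0 → j++
[i=1,j=2] 7<14 → i++

i=2, j=2, emitted=[]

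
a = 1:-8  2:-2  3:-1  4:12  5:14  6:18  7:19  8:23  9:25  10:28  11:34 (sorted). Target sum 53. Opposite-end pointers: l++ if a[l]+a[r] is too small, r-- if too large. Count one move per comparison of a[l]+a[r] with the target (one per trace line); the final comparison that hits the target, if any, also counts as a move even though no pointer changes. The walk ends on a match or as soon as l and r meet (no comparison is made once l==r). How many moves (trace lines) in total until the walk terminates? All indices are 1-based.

l=1 r=11: -8+34=26 <53, l++
l=2 r=11: -2+34=32 <53, l++
l=3 r=11: -1+34=33 <53, l++
l=4 r=11: 12+34=46 <53, l++
l=5 r=11: 14+34=48 <53, l++
l=6 r=11: 18+34=52 <53, l++
l=7 r=11: 19+34=53, found

7 moves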